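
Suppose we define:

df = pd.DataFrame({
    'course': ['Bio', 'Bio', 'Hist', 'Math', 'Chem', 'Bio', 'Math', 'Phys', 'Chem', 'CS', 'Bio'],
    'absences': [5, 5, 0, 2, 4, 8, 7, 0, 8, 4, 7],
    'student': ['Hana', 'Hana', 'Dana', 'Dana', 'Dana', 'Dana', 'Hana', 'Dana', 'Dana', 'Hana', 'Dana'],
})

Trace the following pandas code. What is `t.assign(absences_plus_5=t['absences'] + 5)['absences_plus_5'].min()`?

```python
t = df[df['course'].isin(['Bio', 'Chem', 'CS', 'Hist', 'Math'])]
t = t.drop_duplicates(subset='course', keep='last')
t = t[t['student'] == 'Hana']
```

9

filter rows where course in ['Bio', 'Chem', 'CS', 'Hist', 'Math']:
   course  absences student
0     Bio         5    Hana
1     Bio         5    Hana
2    Hist         0    Dana
3    Math         2    Dana
4    Chem         4    Dana
5     Bio         8    Dana
6    Math         7    Hana
8    Chem         8    Dana
9      CS         4    Hana
10    Bio         7    Dana
drop duplicate course (keep=last):
   course  absences student
2    Hist         0    Dana
6    Math         7    Hana
8    Chem         8    Dana
9      CS         4    Hana
10    Bio         7    Dana
filter rows where student == 'Hana':
  course  absences student
6   Math         7    Hana
9     CS         4    Hana
add column absences_plus_5 = t['absences'] + 5:
  course  absences student  absences_plus_5
6   Math         7    Hana               12
9     CS         4    Hana                9
The min of column 'absences_plus_5' is 9.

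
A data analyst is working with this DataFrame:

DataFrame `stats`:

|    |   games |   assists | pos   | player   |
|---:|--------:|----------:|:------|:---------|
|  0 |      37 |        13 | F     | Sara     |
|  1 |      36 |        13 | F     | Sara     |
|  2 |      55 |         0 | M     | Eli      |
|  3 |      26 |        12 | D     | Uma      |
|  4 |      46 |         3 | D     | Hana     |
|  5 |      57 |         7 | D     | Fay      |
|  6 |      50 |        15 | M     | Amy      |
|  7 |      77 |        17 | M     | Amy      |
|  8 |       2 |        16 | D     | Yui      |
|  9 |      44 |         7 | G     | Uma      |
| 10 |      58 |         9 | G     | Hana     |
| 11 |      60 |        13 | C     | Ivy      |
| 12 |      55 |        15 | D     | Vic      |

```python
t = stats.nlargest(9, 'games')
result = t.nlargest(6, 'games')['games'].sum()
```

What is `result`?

take 9 rows with largest games:
    games  assists pos player
7      77       17   M    Amy
11     60       13   C    Ivy
10     58        9   G   Hana
5      57        7   D    Fay
2      55        0   M    Eli
12     55       15   D    Vic
6      50       15   M    Amy
4      46        3   D   Hana
9      44        7   G    Uma
take 6 rows with largest games:
    games  assists pos player
7      77       17   M    Amy
11     60       13   C    Ivy
10     58        9   G   Hana
5      57        7   D    Fay
2      55        0   M    Eli
12     55       15   D    Vic
Then the sum of column 'games': 362

362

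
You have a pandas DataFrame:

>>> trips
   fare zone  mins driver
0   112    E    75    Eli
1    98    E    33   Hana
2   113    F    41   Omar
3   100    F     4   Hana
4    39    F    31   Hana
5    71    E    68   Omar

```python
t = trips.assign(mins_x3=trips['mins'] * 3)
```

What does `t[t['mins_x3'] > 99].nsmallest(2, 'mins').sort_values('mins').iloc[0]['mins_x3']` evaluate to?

123

add column mins_x3 = trips['mins'] * 3:
   fare zone  mins driver  mins_x3
0   112    E    75    Eli      225
1    98    E    33   Hana       99
2   113    F    41   Omar      123
3   100    F     4   Hana       12
4    39    F    31   Hana       93
5    71    E    68   Omar      204
filter rows where mins_x3 > 99:
   fare zone  mins driver  mins_x3
0   112    E    75    Eli      225
2   113    F    41   Omar      123
5    71    E    68   Omar      204
take 2 rows with smallest mins:
   fare zone  mins driver  mins_x3
2   113    F    41   Omar      123
5    71    E    68   Omar      204
sort by mins:
   fare zone  mins driver  mins_x3
2   113    F    41   Omar      123
5    71    E    68   Omar      204
So iloc[0]['mins_x3'] = 123.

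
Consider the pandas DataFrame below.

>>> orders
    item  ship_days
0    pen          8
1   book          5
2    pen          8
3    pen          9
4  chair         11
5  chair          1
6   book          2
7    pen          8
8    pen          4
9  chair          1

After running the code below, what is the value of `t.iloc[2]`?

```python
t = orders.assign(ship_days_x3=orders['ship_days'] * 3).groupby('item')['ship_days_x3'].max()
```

27

add column ship_days_x3 = orders['ship_days'] * 3:
    item  ship_days  ship_days_x3
0    pen          8            24
1   book          5            15
2    pen          8            24
3    pen          9            27
4  chair         11            33
5  chair          1             3
6   book          2             6
7    pen          8            24
8    pen          4            12
9  chair          1             3
group by item, max of ship_days_x3:
item
book     15
chair    33
pen      27
Name: ship_days_x3, dtype: int64
Hence 27.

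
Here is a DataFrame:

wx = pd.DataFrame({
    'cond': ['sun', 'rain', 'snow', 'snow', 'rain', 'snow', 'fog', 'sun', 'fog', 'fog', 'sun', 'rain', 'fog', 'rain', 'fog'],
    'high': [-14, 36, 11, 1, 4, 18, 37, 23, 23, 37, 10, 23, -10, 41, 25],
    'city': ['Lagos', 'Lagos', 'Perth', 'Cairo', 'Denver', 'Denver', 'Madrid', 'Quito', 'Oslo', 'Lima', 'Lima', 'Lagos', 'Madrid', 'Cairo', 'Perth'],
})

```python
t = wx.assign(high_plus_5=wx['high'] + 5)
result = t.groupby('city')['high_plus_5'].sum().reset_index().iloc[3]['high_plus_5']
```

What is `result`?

57

add column high_plus_5 = wx['high'] + 5:
    cond  high    city  high_plus_5
0    sun   -14   Lagos           -9
1   rain    36   Lagos           41
2   snow    11   Perth           16
3   snow     1   Cairo            6
4   rain     4  Denver            9
5   snow    18  Denver           23
6    fog    37  Madrid           42
7    sun    23   Quito           28
8    fog    23    Oslo           28
9    fog    37    Lima           42
10   sun    10    Lima           15
11  rain    23   Lagos           28
12   fog   -10  Madrid           -5
13  rain    41   Cairo           46
14   fog    25   Perth           30
group by city, sum of high_plus_5:
city
Cairo     52
Denver    32
Lagos     60
Lima      57
Madrid    37
Oslo      28
Perth     46
Quito     28
Name: high_plus_5, dtype: int64
reset_index():
     city  high_plus_5
0   Cairo           52
1  Denver           32
2   Lagos           60
3    Lima           57
4  Madrid           37
5    Oslo           28
6   Perth           46
7   Quito           28
value at position 3, column 'high_plus_5' → 57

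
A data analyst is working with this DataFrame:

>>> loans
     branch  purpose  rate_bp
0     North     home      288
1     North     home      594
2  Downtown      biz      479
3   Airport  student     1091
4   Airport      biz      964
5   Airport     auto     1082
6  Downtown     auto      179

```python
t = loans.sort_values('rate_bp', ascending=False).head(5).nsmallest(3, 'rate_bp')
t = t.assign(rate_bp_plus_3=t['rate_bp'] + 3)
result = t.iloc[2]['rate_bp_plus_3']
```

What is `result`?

967

sort by rate_bp descending:
     branch  purpose  rate_bp
3   Airport  student     1091
5   Airport     auto     1082
4   Airport      biz      964
1     North     home      594
2  Downtown      biz      479
0     North     home      288
6  Downtown     auto      179
take first 5 rows:
     branch  purpose  rate_bp
3   Airport  student     1091
5   Airport     auto     1082
4   Airport      biz      964
1     North     home      594
2  Downtown      biz      479
take 3 rows with smallest rate_bp:
     branch purpose  rate_bp
2  Downtown     biz      479
1     North    home      594
4   Airport     biz      964
add column rate_bp_plus_3 = t['rate_bp'] + 3:
     branch purpose  rate_bp  rate_bp_plus_3
2  Downtown     biz      479             482
1     North    home      594             597
4   Airport     biz      964             967
So iloc[2]['rate_bp_plus_3'] = 967.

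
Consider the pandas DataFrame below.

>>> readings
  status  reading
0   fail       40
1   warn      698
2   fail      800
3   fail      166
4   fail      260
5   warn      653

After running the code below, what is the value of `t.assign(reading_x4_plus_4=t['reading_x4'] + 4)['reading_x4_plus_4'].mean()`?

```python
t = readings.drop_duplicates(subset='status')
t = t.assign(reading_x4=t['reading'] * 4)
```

1480.0

drop duplicate status (keep=first):
  status  reading
0   fail       40
1   warn      698
add column reading_x4 = t['reading'] * 4:
  status  reading  reading_x4
0   fail       40         160
1   warn      698        2792
add column reading_x4_plus_4 = t['reading_x4'] + 4:
  status  reading  reading_x4  reading_x4_plus_4
0   fail       40         160                164
1   warn      698        2792               2796
Reading off the mean of column 'reading_x4_plus_4', we get 1480.0.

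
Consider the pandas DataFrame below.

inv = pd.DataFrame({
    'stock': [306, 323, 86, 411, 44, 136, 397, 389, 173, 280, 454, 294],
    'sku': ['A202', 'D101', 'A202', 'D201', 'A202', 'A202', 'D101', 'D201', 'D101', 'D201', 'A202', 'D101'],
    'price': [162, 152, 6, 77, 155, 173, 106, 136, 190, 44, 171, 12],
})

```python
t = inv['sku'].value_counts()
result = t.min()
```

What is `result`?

3

value_counts of sku:
sku
A202    5
D101    4
D201    3
Name: count, dtype: int64
Hence 3.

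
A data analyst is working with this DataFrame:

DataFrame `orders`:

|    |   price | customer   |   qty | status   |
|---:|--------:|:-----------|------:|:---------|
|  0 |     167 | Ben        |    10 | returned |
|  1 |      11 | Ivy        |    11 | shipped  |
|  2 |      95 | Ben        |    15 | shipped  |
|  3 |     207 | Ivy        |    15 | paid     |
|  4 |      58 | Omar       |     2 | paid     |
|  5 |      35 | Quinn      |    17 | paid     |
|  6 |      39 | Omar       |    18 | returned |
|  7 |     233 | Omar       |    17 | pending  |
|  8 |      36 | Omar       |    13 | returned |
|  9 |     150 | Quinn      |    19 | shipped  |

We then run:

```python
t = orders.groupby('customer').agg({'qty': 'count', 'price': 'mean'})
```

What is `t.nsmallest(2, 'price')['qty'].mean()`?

group by customer: count(qty), mean(price):
          qty  price
customer            
Ben         2  131.0
Ivy         2  109.0
Omar        4   91.5
Quinn       2   92.5
take 2 rows with smallest price:
          qty  price
customer            
Omar        4   91.5
Quinn       2   92.5
Hence 3.0.

3.0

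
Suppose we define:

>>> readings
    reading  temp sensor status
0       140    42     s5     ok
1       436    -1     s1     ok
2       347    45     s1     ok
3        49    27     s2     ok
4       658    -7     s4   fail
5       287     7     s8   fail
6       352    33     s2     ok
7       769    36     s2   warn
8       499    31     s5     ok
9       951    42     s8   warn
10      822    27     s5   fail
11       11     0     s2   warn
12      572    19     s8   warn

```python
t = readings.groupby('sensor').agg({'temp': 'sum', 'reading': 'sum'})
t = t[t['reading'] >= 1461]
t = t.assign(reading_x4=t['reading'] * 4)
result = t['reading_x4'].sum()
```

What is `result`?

13084

group by sensor: sum(temp), sum(reading):
        temp  reading
sensor               
s1        44      783
s2        96     1181
s4        -7      658
s5       100     1461
s8        68     1810
filter rows where reading >= 1461:
        temp  reading
sensor               
s5       100     1461
s8        68     1810
add column reading_x4 = t['reading'] * 4:
        temp  reading  reading_x4
sensor                           
s5       100     1461        5844
s8        68     1810        7240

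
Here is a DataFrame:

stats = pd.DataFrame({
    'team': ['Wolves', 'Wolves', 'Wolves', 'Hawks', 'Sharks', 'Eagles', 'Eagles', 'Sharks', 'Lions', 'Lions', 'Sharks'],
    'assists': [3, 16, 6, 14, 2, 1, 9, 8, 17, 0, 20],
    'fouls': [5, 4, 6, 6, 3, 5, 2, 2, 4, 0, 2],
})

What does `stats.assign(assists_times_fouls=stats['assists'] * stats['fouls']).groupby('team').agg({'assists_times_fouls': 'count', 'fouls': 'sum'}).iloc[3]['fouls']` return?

7

add column assists_times_fouls = stats['assists'] * stats['fouls']:
      team  assists  fouls  assists_times_fouls
0   Wolves        3      5                   15
1   Wolves       16      4                   64
2   Wolves        6      6                   36
3    Hawks       14      6                   84
4   Sharks        2      3                    6
5   Eagles        1      5                    5
6   Eagles        9      2                   18
7   Sharks        8      2                   16
8    Lions       17      4                   68
9    Lions        0      0                    0
10  Sharks       20      2                   40
group by team: count(assists_times_fouls), sum(fouls):
        assists_times_fouls  fouls
team                              
Eagles                    2      7
Hawks                     1      6
Lions                     2      4
Sharks                    3      7
Wolves                    3     15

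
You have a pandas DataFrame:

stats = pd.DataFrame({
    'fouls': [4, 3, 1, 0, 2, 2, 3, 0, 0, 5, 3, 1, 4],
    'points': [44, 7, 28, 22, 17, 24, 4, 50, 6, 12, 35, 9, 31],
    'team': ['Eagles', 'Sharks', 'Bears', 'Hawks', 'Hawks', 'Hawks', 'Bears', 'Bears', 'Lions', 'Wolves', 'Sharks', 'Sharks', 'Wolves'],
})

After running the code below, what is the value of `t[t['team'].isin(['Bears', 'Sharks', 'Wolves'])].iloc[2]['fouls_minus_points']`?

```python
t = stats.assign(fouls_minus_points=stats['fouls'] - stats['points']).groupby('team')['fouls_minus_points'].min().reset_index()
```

add column fouls_minus_points = stats['fouls'] - stats['points']:
    fouls  points    team  fouls_minus_points
0       4      44  Eagles                 -40
1       3       7  Sharks                  -4
2       1      28   Bears                 -27
3       0      22   Hawks                 -22
4       2      17   Hawks                 -15
5       2      24   Hawks                 -22
6       3       4   Bears                  -1
7       0      50   Bears                 -50
8       0       6   Lions                  -6
9       5      12  Wolves                  -7
10      3      35  Sharks                 -32
11      1       9  Sharks                  -8
12      4      31  Wolves                 -27
group by team, min of fouls_minus_points:
team
Bears    -50
Eagles   -40
Hawks    -22
Lions     -6
Sharks   -32
Wolves   -27
Name: fouls_minus_points, dtype: int64
reset_index():
     team  fouls_minus_points
0   Bears                 -50
1  Eagles                 -40
2   Hawks                 -22
3   Lions                  -6
4  Sharks                 -32
5  Wolves                 -27
filter rows where team in ['Bears', 'Sharks', 'Wolves']:
     team  fouls_minus_points
0   Bears                 -50
4  Sharks                 -32
5  Wolves                 -27
Taking the value at position 2, column 'fouls_minus_points' gives -27.

-27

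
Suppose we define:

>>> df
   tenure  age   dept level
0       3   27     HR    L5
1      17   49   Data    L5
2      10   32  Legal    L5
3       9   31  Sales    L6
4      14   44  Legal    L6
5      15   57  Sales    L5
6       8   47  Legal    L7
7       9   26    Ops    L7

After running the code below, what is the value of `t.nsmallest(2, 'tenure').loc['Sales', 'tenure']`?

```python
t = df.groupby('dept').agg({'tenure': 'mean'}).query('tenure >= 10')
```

group by dept, mean of tenure:
          tenure
dept            
Data   17.000000
HR      3.000000
Legal  10.666667
Ops     9.000000
Sales  12.000000
filter rows where tenure >= 10:
          tenure
dept            
Data   17.000000
Legal  10.666667
Sales  12.000000
take 2 rows with smallest tenure:
          tenure
dept            
Legal  10.666667
Sales  12.000000
Taking the value at row 'Sales', column 'tenure' gives 12.0.

12.0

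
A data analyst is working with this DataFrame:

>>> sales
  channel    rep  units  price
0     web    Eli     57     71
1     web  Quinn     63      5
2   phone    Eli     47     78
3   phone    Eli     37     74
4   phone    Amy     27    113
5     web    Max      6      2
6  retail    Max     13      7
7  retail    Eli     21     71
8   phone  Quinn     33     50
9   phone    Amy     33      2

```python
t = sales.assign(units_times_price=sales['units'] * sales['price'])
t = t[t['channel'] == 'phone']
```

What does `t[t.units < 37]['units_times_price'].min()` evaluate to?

add column units_times_price = sales['units'] * sales['price']:
  channel    rep  units  price  units_times_price
0     web    Eli     57     71               4047
1     web  Quinn     63      5                315
2   phone    Eli     47     78               3666
3   phone    Eli     37     74               2738
4   phone    Amy     27    113               3051
5     web    Max      6      2                 12
6  retail    Max     13      7                 91
7  retail    Eli     21     71               1491
8   phone  Quinn     33     50               1650
9   phone    Amy     33      2                 66
filter rows where channel == 'phone':
  channel    rep  units  price  units_times_price
2   phone    Eli     47     78               3666
3   phone    Eli     37     74               2738
4   phone    Amy     27    113               3051
8   phone  Quinn     33     50               1650
9   phone    Amy     33      2                 66
filter rows where units < 37:
  channel    rep  units  price  units_times_price
4   phone    Amy     27    113               3051
8   phone  Quinn     33     50               1650
9   phone    Amy     33      2                 66
The min of column 'units_times_price' is 66.

66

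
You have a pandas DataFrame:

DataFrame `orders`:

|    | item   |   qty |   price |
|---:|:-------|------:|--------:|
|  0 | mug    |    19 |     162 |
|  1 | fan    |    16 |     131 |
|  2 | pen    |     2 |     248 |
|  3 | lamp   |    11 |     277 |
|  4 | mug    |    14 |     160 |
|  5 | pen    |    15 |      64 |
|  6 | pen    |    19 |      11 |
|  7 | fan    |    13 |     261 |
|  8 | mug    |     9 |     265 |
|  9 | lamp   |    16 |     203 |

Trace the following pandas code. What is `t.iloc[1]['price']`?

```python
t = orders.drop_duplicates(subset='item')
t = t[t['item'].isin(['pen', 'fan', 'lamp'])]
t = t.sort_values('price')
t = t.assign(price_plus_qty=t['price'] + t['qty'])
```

248

drop duplicate item (keep=first):
   item  qty  price
0   mug   19    162
1   fan   16    131
2   pen    2    248
3  lamp   11    277
filter rows where item in ['pen', 'fan', 'lamp']:
   item  qty  price
1   fan   16    131
2   pen    2    248
3  lamp   11    277
sort by price:
   item  qty  price
1   fan   16    131
2   pen    2    248
3  lamp   11    277
add column price_plus_qty = t['price'] + t['qty']:
   item  qty  price  price_plus_qty
1   fan   16    131             147
2   pen    2    248             250
3  lamp   11    277             288
So iloc[1]['price'] = 248.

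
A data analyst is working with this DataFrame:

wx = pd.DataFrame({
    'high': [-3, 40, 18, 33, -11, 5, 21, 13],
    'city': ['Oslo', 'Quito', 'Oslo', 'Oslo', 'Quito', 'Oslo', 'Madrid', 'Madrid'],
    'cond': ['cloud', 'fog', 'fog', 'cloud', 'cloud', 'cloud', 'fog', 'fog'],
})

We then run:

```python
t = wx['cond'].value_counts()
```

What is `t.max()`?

4

value_counts of cond:
cond
cloud    4
fog      4
Name: count, dtype: int64
Taking the max of the resulting series gives 4.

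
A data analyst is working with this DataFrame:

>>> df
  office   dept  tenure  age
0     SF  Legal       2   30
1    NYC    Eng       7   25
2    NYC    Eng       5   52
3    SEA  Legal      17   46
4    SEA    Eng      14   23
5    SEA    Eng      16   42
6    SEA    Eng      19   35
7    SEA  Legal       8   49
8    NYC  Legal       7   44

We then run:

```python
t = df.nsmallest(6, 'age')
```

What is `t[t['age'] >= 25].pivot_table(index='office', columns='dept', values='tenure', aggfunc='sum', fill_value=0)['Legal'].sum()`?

take 6 rows with smallest age:
  office   dept  tenure  age
4    SEA    Eng      14   23
1    NYC    Eng       7   25
0     SF  Legal       2   30
6    SEA    Eng      19   35
5    SEA    Eng      16   42
8    NYC  Legal       7   44
filter rows where age >= 25:
  office   dept  tenure  age
1    NYC    Eng       7   25
0     SF  Legal       2   30
6    SEA    Eng      19   35
5    SEA    Eng      16   42
8    NYC  Legal       7   44
pivot: rows=office, cols=dept, sum(tenure):
dept    Eng  Legal
office            
NYC       7      7
SEA      35      0
SF        0      2

9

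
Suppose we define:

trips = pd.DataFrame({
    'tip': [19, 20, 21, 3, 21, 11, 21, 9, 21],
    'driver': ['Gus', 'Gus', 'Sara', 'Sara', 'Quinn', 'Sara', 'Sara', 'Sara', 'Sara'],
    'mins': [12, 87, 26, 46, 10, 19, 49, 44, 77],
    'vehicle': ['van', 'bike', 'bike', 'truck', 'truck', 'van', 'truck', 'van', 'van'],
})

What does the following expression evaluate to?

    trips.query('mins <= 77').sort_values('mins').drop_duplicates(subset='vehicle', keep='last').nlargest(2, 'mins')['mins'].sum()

filter rows where mins <= 77:
   tip driver  mins vehicle
0   19    Gus    12     van
2   21   Sara    26    bike
3    3   Sara    46   truck
4   21  Quinn    10   truck
5   11   Sara    19     van
6   21   Sara    49   truck
7    9   Sara    44     van
8   21   Sara    77     van
sort by mins:
   tip driver  mins vehicle
4   21  Quinn    10   truck
0   19    Gus    12     van
5   11   Sara    19     van
2   21   Sara    26    bike
7    9   Sara    44     van
3    3   Sara    46   truck
6   21   Sara    49   truck
8   21   Sara    77     van
drop duplicate vehicle (keep=last):
   tip driver  mins vehicle
2   21   Sara    26    bike
6   21   Sara    49   truck
8   21   Sara    77     van
take 2 rows with largest mins:
   tip driver  mins vehicle
8   21   Sara    77     van
6   21   Sara    49   truck

126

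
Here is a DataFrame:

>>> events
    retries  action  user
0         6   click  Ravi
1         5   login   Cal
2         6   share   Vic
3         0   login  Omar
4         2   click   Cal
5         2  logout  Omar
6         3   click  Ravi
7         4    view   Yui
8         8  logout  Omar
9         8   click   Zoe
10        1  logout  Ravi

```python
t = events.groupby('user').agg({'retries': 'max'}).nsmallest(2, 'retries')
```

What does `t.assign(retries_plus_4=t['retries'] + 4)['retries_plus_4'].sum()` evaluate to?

group by user, max of retries:
      retries
user         
Cal         5
Omar        8
Ravi        6
Vic         6
Yui         4
Zoe         8
take 2 rows with smallest retries:
      retries
user         
Yui         4
Cal         5
add column retries_plus_4 = t['retries'] + 4:
      retries  retries_plus_4
user                         
Yui         4               8
Cal         5               9

17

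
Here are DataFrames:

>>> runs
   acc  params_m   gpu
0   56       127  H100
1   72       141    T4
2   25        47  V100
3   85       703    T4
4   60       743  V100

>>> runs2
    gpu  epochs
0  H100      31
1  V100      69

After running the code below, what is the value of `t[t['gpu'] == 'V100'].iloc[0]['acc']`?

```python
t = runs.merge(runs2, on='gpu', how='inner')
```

25

merge on 'gpu' (how='inner') → 3 rows:
   acc  params_m   gpu  epochs
0   56       127  H100      31
1   25        47  V100      69
2   60       743  V100      69
filter rows where gpu == 'V100':
   acc  params_m   gpu  epochs
1   25        47  V100      69
2   60       743  V100      69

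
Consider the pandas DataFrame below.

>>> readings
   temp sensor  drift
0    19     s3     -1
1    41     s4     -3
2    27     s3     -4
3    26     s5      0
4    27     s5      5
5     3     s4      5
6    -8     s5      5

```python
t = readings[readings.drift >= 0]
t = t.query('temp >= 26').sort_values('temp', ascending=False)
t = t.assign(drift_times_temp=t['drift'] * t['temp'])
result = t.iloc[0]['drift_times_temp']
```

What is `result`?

135

filter rows where drift >= 0:
   temp sensor  drift
3    26     s5      0
4    27     s5      5
5     3     s4      5
6    -8     s5      5
filter rows where temp >= 26:
   temp sensor  drift
3    26     s5      0
4    27     s5      5
sort by temp descending:
   temp sensor  drift
4    27     s5      5
3    26     s5      0
add column drift_times_temp = t['drift'] * t['temp']:
   temp sensor  drift  drift_times_temp
4    27     s5      5               135
3    26     s5      0                 0
Taking the value at position 0, column 'drift_times_temp' gives 135.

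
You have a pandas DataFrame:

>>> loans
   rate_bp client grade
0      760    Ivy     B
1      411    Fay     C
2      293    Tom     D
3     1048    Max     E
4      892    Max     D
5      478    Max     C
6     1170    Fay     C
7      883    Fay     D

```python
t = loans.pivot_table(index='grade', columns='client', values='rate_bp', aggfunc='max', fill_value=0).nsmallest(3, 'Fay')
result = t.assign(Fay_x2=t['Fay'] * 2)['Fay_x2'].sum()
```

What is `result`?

1766

pivot: rows=grade, cols=client, max(rate_bp):
client   Fay  Ivy   Max  Tom
grade                       
B          0  760     0    0
C       1170    0   478    0
D        883    0   892  293
E          0    0  1048    0
take 3 rows with smallest Fay:
client  Fay  Ivy   Max  Tom
grade                      
B         0  760     0    0
E         0    0  1048    0
D       883    0   892  293
add column Fay_x2 = t['Fay'] * 2:
client  Fay  Ivy   Max  Tom  Fay_x2
grade                              
B         0  760     0    0       0
E         0    0  1048    0       0
D       883    0   892  293    1766
Finally, sum of column 'Fay_x2' = 1766.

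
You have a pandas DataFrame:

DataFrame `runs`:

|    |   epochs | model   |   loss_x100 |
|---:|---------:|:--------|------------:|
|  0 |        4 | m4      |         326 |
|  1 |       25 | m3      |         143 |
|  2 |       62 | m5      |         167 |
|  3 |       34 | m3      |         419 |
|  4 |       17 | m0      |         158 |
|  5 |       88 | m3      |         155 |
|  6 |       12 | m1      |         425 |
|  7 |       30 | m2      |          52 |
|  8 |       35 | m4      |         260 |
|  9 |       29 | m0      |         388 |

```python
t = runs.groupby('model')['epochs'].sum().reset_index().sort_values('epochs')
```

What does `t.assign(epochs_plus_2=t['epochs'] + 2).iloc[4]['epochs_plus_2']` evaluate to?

group by model, sum of epochs:
model
m0     46
m1     12
m2     30
m3    147
m4     39
m5     62
Name: epochs, dtype: int64
reset_index():
  model  epochs
0    m0      46
1    m1      12
2    m2      30
3    m3     147
4    m4      39
5    m5      62
sort by epochs:
  model  epochs
1    m1      12
2    m2      30
4    m4      39
0    m0      46
5    m5      62
3    m3     147
add column epochs_plus_2 = t['epochs'] + 2:
  model  epochs  epochs_plus_2
1    m1      12             14
2    m2      30             32
4    m4      39             41
0    m0      46             48
5    m5      62             64
3    m3     147            149
So iloc[4]['epochs_plus_2'] = 64.

64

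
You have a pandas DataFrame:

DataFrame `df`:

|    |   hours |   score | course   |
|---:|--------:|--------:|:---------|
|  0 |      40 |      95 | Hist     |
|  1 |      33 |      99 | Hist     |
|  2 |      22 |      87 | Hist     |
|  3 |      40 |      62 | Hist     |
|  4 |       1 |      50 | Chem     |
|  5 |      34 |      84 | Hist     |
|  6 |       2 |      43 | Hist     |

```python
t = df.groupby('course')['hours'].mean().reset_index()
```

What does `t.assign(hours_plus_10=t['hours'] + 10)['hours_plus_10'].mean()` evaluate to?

24.75

group by course, mean of hours:
course
Chem     1.0
Hist    28.5
Name: hours, dtype: float64
reset_index():
  course  hours
0   Chem    1.0
1   Hist   28.5
add column hours_plus_10 = t['hours'] + 10:
  course  hours  hours_plus_10
0   Chem    1.0           11.0
1   Hist   28.5           38.5
So mean() = 24.75.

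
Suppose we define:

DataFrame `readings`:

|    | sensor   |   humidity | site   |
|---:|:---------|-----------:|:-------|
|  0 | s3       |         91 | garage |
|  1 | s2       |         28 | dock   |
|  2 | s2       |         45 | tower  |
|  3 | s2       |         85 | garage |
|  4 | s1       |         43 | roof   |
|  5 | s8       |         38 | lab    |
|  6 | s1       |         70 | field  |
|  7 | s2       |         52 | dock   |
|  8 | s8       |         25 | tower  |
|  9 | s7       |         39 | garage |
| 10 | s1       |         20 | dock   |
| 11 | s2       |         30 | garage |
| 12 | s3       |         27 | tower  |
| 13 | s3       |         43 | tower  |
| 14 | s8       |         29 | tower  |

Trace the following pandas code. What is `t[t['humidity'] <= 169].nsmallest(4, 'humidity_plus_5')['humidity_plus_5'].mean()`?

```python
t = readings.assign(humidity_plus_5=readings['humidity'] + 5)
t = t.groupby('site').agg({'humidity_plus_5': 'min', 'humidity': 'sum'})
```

add column humidity_plus_5 = readings['humidity'] + 5:
   sensor  humidity    site  humidity_plus_5
0      s3        91  garage               96
1      s2        28    dock               33
2      s2        45   tower               50
3      s2        85  garage               90
4      s1        43    roof               48
5      s8        38     lab               43
6      s1        70   field               75
7      s2        52    dock               57
8      s8        25   tower               30
9      s7        39  garage               44
10     s1        20    dock               25
11     s2        30  garage               35
12     s3        27   tower               32
13     s3        43   tower               48
14     s8        29   tower               34
group by site: min(humidity_plus_5), sum(humidity):
        humidity_plus_5  humidity
site                             
dock                 25       100
field                75        70
garage               35       245
lab                  43        38
roof                 48        43
tower                30       169
filter rows where humidity <= 169:
       humidity_plus_5  humidity
site                            
dock                25       100
field               75        70
lab                 43        38
roof                48        43
tower               30       169
take 4 rows with smallest humidity_plus_5:
       humidity_plus_5  humidity
site                            
dock                25       100
tower               30       169
lab                 43        38
roof                48        43
Then the mean of column 'humidity_plus_5': 36.5

36.5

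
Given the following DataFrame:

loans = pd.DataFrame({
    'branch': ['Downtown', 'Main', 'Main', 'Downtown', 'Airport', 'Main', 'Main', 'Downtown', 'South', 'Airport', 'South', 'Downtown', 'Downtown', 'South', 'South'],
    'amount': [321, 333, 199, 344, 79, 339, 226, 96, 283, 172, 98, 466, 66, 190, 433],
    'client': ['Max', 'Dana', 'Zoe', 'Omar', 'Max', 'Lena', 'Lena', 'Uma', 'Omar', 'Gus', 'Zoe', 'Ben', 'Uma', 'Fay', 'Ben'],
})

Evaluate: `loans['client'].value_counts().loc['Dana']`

1

value_counts of client:
client
Max     2
Zoe     2
Omar    2
Lena    2
Uma     2
Ben     2
Dana    1
Gus     1
Fay     1
Name: count, dtype: int64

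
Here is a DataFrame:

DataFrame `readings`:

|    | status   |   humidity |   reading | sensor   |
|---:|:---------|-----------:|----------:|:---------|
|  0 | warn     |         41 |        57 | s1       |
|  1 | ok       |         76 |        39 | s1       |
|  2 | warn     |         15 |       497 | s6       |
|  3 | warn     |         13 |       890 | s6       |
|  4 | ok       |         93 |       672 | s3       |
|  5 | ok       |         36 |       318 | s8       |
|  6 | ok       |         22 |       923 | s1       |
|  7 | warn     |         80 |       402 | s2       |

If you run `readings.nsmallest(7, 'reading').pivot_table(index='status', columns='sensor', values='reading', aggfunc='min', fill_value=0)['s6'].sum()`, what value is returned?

497

take 7 rows with smallest reading:
  status  humidity  reading sensor
1     ok        76       39     s1
0   warn        41       57     s1
5     ok        36      318     s8
7   warn        80      402     s2
2   warn        15      497     s6
4     ok        93      672     s3
3   warn        13      890     s6
pivot: rows=status, cols=sensor, min(reading):
sensor  s1   s2   s3   s6   s8
status                        
ok      39    0  672    0  318
warn    57  402    0  497    0
Hence 497.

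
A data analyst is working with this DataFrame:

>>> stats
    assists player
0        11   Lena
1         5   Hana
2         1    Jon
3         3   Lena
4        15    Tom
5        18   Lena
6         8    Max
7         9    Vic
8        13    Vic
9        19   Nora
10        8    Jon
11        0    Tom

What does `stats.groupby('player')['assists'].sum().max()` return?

group by player, sum of assists:
player
Hana     5
Jon      9
Lena    32
Max      8
Nora    19
Tom     15
Vic     22
Name: assists, dtype: int64
Taking the max of the resulting series gives 32.

32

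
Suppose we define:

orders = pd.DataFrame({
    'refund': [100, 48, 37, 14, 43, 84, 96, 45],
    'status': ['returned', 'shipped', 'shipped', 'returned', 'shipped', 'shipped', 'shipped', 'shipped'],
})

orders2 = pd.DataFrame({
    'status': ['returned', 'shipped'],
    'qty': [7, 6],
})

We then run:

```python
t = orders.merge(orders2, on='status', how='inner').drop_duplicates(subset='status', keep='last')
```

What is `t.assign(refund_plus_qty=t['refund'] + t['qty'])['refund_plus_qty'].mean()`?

36.0

merge on 'status' (how='inner') → 8 rows:
   refund    status  qty
0     100  returned    7
1      48   shipped    6
2      37   shipped    6
3      14  returned    7
4      43   shipped    6
5      84   shipped    6
6      96   shipped    6
7      45   shipped    6
drop duplicate status (keep=last):
   refund    status  qty
3      14  returned    7
7      45   shipped    6
add column refund_plus_qty = t['refund'] + t['qty']:
   refund    status  qty  refund_plus_qty
3      14  returned    7               21
7      45   shipped    6               51
Hence 36.0.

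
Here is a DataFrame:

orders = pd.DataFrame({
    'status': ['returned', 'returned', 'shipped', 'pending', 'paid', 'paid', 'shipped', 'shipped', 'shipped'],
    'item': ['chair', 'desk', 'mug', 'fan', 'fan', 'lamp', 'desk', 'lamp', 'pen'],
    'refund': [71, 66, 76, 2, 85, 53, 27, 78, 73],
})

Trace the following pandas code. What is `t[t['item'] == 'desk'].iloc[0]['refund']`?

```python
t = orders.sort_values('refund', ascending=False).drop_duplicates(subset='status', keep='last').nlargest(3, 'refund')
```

66

sort by refund descending:
     status   item  refund
4      paid    fan      85
7   shipped   lamp      78
2   shipped    mug      76
8   shipped    pen      73
0  returned  chair      71
1  returned   desk      66
5      paid   lamp      53
6   shipped   desk      27
3   pending    fan       2
drop duplicate status (keep=last):
     status  item  refund
1  returned  desk      66
5      paid  lamp      53
6   shipped  desk      27
3   pending   fan       2
take 3 rows with largest refund:
     status  item  refund
1  returned  desk      66
5      paid  lamp      53
6   shipped  desk      27
filter rows where item == 'desk':
     status  item  refund
1  returned  desk      66
6   shipped  desk      27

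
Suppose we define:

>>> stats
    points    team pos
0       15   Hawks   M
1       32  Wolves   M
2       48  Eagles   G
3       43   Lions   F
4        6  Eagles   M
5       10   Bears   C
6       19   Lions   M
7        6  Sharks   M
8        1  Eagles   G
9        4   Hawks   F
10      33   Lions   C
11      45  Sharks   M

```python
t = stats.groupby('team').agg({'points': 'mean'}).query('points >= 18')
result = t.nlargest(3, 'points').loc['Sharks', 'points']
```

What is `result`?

group by team, mean of points:
           points
team             
Bears   10.000000
Eagles  18.333333
Hawks    9.500000
Lions   31.666667
Sharks  25.500000
Wolves  32.000000
filter rows where points >= 18:
           points
team             
Eagles  18.333333
Lions   31.666667
Sharks  25.500000
Wolves  32.000000
take 3 rows with largest points:
           points
team             
Wolves  32.000000
Lions   31.666667
Sharks  25.500000

25.5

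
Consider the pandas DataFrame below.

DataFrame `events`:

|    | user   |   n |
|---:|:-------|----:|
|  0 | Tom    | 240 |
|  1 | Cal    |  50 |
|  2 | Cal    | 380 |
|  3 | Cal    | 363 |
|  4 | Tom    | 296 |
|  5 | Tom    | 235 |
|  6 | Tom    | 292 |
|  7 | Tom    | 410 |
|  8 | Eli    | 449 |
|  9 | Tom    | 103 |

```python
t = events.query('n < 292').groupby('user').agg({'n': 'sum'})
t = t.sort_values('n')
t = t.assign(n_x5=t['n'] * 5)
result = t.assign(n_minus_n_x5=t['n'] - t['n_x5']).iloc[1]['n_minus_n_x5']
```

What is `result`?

-2312

filter rows where n < 292:
  user    n
0  Tom  240
1  Cal   50
5  Tom  235
9  Tom  103
group by user, sum of n:
        n
user     
Cal    50
Tom   578
sort by n:
        n
user     
Cal    50
Tom   578
add column n_x5 = t['n'] * 5:
        n  n_x5
user           
Cal    50   250
Tom   578  2890
add column n_minus_n_x5 = t['n'] - t['n_x5']:
        n  n_x5  n_minus_n_x5
user                         
Cal    50   250          -200
Tom   578  2890         -2312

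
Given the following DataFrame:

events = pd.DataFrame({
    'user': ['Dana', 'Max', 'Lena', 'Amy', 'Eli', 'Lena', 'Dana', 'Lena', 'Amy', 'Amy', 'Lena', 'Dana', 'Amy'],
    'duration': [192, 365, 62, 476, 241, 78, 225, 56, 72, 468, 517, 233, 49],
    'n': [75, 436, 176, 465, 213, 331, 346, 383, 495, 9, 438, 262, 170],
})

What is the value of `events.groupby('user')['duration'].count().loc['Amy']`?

4

group by user, count of duration:
user
Amy     4
Dana    3
Eli     1
Lena    4
Max     1
Name: duration, dtype: int64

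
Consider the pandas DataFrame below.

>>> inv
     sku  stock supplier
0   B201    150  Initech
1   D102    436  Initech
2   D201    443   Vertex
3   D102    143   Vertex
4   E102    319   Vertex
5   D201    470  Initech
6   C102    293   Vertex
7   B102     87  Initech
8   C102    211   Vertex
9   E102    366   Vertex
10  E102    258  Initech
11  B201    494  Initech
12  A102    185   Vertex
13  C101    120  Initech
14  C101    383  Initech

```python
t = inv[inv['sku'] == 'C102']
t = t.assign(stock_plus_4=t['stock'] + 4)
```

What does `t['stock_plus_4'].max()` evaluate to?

filter rows where sku == 'C102':
    sku  stock supplier
6  C102    293   Vertex
8  C102    211   Vertex
add column stock_plus_4 = t['stock'] + 4:
    sku  stock supplier  stock_plus_4
6  C102    293   Vertex           297
8  C102    211   Vertex           215

297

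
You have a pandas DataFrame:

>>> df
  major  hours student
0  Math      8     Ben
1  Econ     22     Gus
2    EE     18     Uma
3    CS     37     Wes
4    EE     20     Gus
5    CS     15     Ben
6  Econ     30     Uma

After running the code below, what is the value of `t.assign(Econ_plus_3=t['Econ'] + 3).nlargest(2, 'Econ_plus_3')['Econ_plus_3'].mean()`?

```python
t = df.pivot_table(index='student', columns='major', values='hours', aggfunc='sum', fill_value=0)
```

pivot: rows=student, cols=major, sum(hours):
major    CS  EE  Econ  Math
student                    
Ben      15   0     0     8
Gus       0  20    22     0
Uma       0  18    30     0
Wes      37   0     0     0
add column Econ_plus_3 = t['Econ'] + 3:
major    CS  EE  Econ  Math  Econ_plus_3
student                                 
Ben      15   0     0     8            3
Gus       0  20    22     0           25
Uma       0  18    30     0           33
Wes      37   0     0     0            3
take 2 rows with largest Econ_plus_3:
major    CS  EE  Econ  Math  Econ_plus_3
student                                 
Uma       0  18    30     0           33
Gus       0  20    22     0           25
Hence 29.0.

29.0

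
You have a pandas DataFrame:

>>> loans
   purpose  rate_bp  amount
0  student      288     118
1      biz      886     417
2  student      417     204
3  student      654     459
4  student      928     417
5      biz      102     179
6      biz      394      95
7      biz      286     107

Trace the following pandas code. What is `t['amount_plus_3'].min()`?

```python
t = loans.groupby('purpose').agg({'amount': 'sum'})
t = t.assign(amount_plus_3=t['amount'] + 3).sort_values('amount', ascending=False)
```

801

group by purpose, sum of amount:
         amount
purpose        
biz         798
student    1198
add column amount_plus_3 = t['amount'] + 3:
         amount  amount_plus_3
purpose                       
biz         798            801
student    1198           1201
sort by amount descending:
         amount  amount_plus_3
purpose                       
student    1198           1201
biz         798            801
Hence 801.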